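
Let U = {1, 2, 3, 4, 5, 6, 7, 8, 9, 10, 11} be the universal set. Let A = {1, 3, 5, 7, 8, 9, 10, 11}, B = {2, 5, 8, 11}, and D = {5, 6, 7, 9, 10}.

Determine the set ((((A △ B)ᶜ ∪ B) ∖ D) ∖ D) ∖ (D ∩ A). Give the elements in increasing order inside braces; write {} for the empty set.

A △ B = {1, 2, 3, 7, 9, 10}
(A △ B)ᶜ = {4, 5, 6, 8, 11}
(A △ B)ᶜ ∪ B = {2, 4, 5, 6, 8, 11}
((A △ B)ᶜ ∪ B) ∖ D = {2, 4, 8, 11}
(((A △ B)ᶜ ∪ B) ∖ D) ∖ D = {2, 4, 8, 11}
D ∩ A = {5, 7, 9, 10}
((((A △ B)ᶜ ∪ B) ∖ D) ∖ D) ∖ (D ∩ A) = {2, 4, 8, 11}

{2, 4, 8, 11}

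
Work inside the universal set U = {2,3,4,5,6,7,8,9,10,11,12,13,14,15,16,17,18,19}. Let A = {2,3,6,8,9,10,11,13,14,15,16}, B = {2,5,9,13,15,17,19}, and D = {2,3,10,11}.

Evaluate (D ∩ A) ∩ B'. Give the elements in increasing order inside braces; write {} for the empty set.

{3,10,11}

D ∩ A = {2,3,10,11}
B' = {3,4,6,7,8,10,11,12,14,16,18}
(D ∩ A) ∩ B' = {3,10,11}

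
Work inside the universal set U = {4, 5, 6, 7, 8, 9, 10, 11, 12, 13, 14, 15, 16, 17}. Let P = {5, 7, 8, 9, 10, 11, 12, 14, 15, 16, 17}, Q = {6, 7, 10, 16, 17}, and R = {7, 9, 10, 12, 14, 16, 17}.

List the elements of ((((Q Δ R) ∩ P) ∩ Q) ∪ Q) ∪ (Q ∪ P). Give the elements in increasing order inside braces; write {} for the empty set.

Q Δ R = {6, 9, 12, 14}
(Q Δ R) ∩ P = {9, 12, 14}
((Q Δ R) ∩ P) ∩ Q = {}
(((Q Δ R) ∩ P) ∩ Q) ∪ Q = {6, 7, 10, 16, 17}
Q ∪ P = {5, 6, 7, 8, 9, 10, 11, 12, 14, 15, 16, 17}
((((Q Δ R) ∩ P) ∩ Q) ∪ Q) ∪ (Q ∪ P) = {5, 6, 7, 8, 9, 10, 11, 12, 14, 15, 16, 17}

{5, 6, 7, 8, 9, 10, 11, 12, 14, 15, 16, 17}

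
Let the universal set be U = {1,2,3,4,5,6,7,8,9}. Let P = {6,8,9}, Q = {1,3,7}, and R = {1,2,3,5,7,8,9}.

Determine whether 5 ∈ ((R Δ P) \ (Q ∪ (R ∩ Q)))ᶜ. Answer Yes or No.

5 ∈ R and 5 ∉ P, so 5 ∈ R Δ P
5 ∈ R and 5 ∉ Q, so 5 ∉ R ∩ Q
5 ∉ Q and 5 ∉ (R ∩ Q), so 5 ∉ Q ∪ (R ∩ Q)
5 ∈ (R Δ P) and 5 ∉ (Q ∪ (R ∩ Q)), so 5 ∈ (R Δ P) \ (Q ∪ (R ∩ Q))
5 ∉ ((R Δ P) \ (Q ∪ (R ∩ Q)))ᶜ since 5 ∈ ((R Δ P) \ (Q ∪ (R ∩ Q)))

No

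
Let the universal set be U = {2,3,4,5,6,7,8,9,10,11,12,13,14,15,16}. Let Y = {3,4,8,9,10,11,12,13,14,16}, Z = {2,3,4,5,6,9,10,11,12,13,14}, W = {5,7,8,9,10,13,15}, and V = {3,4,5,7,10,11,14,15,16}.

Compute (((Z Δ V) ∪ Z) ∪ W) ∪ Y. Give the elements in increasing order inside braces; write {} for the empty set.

{2,3,4,5,6,7,8,9,10,11,12,13,14,15,16}

Z Δ V = {2,6,7,9,12,13,15,16}
(Z Δ V) ∪ Z = {2,3,4,5,6,7,9,10,11,12,13,14,15,16}
((Z Δ V) ∪ Z) ∪ W = {2,3,4,5,6,7,8,9,10,11,12,13,14,15,16}
(((Z Δ V) ∪ Z) ∪ W) ∪ Y = {2,3,4,5,6,7,8,9,10,11,12,13,14,15,16}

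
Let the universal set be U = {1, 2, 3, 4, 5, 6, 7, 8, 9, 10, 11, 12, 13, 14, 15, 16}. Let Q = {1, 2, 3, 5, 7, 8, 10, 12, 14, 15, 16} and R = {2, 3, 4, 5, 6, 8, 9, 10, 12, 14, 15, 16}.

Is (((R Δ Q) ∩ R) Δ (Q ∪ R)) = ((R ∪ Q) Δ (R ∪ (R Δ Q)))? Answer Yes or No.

No

R Δ Q = {1, 4, 6, 7, 9}
(R Δ Q) ∩ R = {4, 6, 9}
Q ∪ R = {1, 2, 3, 4, 5, 6, 7, 8, 9, 10, 12, 14, 15, 16}
((R Δ Q) ∩ R) Δ (Q ∪ R) = {1, 2, 3, 5, 7, 8, 10, 12, 14, 15, 16}
R ∪ Q = {1, 2, 3, 4, 5, 6, 7, 8, 9, 10, 12, 14, 15, 16}
R ∪ (R Δ Q) = {1, 2, 3, 4, 5, 6, 7, 8, 9, 10, 12, 14, 15, 16}
(R ∪ Q) Δ (R ∪ (R Δ Q)) = {}
1 ∈ ((R Δ Q) ∩ R) Δ (Q ∪ R) but 1 ∉ (R ∪ Q) Δ (R ∪ (R Δ Q)), so they differ.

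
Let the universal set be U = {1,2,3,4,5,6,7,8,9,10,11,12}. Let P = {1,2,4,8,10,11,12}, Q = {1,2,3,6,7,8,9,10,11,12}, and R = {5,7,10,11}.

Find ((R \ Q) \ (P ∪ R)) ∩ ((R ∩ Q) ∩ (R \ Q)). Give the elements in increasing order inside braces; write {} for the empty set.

{}

R \ Q = {5}
P ∪ R = {1,2,4,5,7,8,10,11,12}
(R \ Q) \ (P ∪ R) = {}
R ∩ Q = {7,10,11}
(R ∩ Q) ∩ (R \ Q) = {}
((R \ Q) \ (P ∪ R)) ∩ ((R ∩ Q) ∩ (R \ Q)) = {}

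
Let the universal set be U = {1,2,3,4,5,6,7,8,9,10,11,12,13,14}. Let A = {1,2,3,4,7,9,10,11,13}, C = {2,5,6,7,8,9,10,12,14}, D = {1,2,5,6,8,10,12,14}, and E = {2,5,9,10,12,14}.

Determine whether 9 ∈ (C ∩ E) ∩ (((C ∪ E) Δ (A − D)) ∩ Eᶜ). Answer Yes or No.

No

9 ∈ C and 9 ∈ E, so 9 ∈ C ∩ E
9 ∈ C and 9 ∈ E, so 9 ∈ C ∪ E
9 ∈ A and 9 ∉ D, so 9 ∈ A − D
9 ∈ (C ∪ E) and 9 ∈ (A − D), so 9 ∉ (C ∪ E) Δ (A − D)
9 ∈ E, so 9 ∉ Eᶜ
9 ∉ ((C ∪ E) Δ (A − D)) and 9 ∉ Eᶜ, so 9 ∉ ((C ∪ E) Δ (A − D)) ∩ Eᶜ
9 ∈ (C ∩ E) and 9 ∉ (((C ∪ E) Δ (A − D)) ∩ Eᶜ), so 9 ∉ (C ∩ E) ∩ (((C ∪ E) Δ (A − D)) ∩ Eᶜ)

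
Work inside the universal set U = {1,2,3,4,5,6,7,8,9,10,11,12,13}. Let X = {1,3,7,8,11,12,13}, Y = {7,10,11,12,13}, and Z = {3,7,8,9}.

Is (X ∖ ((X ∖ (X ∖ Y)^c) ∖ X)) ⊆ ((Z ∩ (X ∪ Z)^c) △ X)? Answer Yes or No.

Yes

X ∖ Y = {1,3,8}
(X ∖ Y)^c = {2,4,5,6,7,9,10,11,12,13}
X ∖ (X ∖ Y)^c = {1,3,8}
(X ∖ (X ∖ Y)^c) ∖ X = {}
X ∖ ((X ∖ (X ∖ Y)^c) ∖ X) = {1,3,7,8,11,12,13}
X ∪ Z = {1,3,7,8,9,11,12,13}
(X ∪ Z)^c = {2,4,5,6,10}
Z ∩ (X ∪ Z)^c = {}
(Z ∩ (X ∪ Z)^c) △ X = {1,3,7,8,11,12,13}
Every element of {1,3,7,8,11,12,13} is in {1,3,7,8,11,12,13}, so X ∖ ((X ∖ (X ∖ Y)^c) ∖ X) ⊆ (Z ∩ (X ∪ Z)^c) △ X.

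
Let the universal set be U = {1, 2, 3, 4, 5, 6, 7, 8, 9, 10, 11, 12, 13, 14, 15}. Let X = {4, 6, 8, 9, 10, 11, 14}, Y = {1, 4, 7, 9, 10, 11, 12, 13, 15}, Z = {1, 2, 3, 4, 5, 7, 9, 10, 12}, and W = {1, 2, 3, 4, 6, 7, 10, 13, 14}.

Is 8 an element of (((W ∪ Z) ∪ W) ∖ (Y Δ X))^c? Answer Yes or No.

Yes

8 ∉ W and 8 ∉ Z, so 8 ∉ W ∪ Z
8 ∉ (W ∪ Z) and 8 ∉ W, so 8 ∉ (W ∪ Z) ∪ W
8 ∉ Y and 8 ∈ X, so 8 ∈ Y Δ X
8 ∉ ((W ∪ Z) ∪ W) and 8 ∈ (Y Δ X), so 8 ∉ ((W ∪ Z) ∪ W) ∖ (Y Δ X)
8 ∈ (((W ∪ Z) ∪ W) ∖ (Y Δ X))^c since 8 ∉ (((W ∪ Z) ∪ W) ∖ (Y Δ X))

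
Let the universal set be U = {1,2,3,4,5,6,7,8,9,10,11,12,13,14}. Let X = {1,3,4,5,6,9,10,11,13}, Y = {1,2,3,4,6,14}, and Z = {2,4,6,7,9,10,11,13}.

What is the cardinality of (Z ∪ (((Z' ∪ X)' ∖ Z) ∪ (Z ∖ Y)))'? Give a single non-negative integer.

6

Z' = {1,3,5,8,12,14}
Z' ∪ X = {1,3,4,5,6,8,9,10,11,12,13,14}
(Z' ∪ X)' = {2,7}
(Z' ∪ X)' ∖ Z = {}
Z ∖ Y = {7,9,10,11,13}
((Z' ∪ X)' ∖ Z) ∪ (Z ∖ Y) = {7,9,10,11,13}
Z ∪ (((Z' ∪ X)' ∖ Z) ∪ (Z ∖ Y)) = {2,4,6,7,9,10,11,13}
(Z ∪ (((Z' ∪ X)' ∖ Z) ∪ (Z ∖ Y)))' = {1,3,5,8,12,14}
|(Z ∪ (((Z' ∪ X)' ∖ Z) ∪ (Z ∖ Y)))'| = 6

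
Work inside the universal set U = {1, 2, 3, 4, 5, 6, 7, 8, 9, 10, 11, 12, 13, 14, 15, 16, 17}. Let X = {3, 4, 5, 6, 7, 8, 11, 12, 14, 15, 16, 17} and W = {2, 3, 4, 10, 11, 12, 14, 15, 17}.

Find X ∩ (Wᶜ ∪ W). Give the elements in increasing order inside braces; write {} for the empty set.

{3, 4, 5, 6, 7, 8, 11, 12, 14, 15, 16, 17}

Wᶜ = {1, 5, 6, 7, 8, 9, 13, 16}
Wᶜ ∪ W = {1, 2, 3, 4, 5, 6, 7, 8, 9, 10, 11, 12, 13, 14, 15, 16, 17}
X ∩ (Wᶜ ∪ W) = {3, 4, 5, 6, 7, 8, 11, 12, 14, 15, 16, 17}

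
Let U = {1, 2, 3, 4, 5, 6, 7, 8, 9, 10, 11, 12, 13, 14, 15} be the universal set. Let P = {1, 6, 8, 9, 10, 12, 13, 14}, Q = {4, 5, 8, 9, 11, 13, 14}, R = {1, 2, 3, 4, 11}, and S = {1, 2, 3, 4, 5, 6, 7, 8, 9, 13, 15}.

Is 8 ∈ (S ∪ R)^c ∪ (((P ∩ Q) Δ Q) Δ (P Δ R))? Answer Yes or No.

Yes

8 ∈ S and 8 ∉ R, so 8 ∈ S ∪ R
8 ∉ (S ∪ R)^c since 8 ∈ (S ∪ R)
8 ∈ P and 8 ∈ Q, so 8 ∈ P ∩ Q
8 ∈ (P ∩ Q) and 8 ∈ Q, so 8 ∉ (P ∩ Q) Δ Q
8 ∈ P and 8 ∉ R, so 8 ∈ P Δ R
8 ∉ ((P ∩ Q) Δ Q) and 8 ∈ (P Δ R), so 8 ∈ ((P ∩ Q) Δ Q) Δ (P Δ R)
8 ∉ (S ∪ R)^c and 8 ∈ (((P ∩ Q) Δ Q) Δ (P Δ R)), so 8 ∈ (S ∪ R)^c ∪ (((P ∩ Q) Δ Q) Δ (P Δ R))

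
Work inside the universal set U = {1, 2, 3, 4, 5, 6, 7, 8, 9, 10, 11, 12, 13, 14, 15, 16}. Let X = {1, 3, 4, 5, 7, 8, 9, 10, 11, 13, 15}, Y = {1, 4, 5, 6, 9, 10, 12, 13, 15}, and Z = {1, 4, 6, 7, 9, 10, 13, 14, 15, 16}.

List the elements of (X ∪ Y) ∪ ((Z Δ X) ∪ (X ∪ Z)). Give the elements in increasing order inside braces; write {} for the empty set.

X ∪ Y = {1, 3, 4, 5, 6, 7, 8, 9, 10, 11, 12, 13, 15}
Z Δ X = {3, 5, 6, 8, 11, 14, 16}
X ∪ Z = {1, 3, 4, 5, 6, 7, 8, 9, 10, 11, 13, 14, 15, 16}
(Z Δ X) ∪ (X ∪ Z) = {1, 3, 4, 5, 6, 7, 8, 9, 10, 11, 13, 14, 15, 16}
(X ∪ Y) ∪ ((Z Δ X) ∪ (X ∪ Z)) = {1, 3, 4, 5, 6, 7, 8, 9, 10, 11, 12, 13, 14, 15, 16}

{1, 3, 4, 5, 6, 7, 8, 9, 10, 11, 12, 13, 14, 15, 16}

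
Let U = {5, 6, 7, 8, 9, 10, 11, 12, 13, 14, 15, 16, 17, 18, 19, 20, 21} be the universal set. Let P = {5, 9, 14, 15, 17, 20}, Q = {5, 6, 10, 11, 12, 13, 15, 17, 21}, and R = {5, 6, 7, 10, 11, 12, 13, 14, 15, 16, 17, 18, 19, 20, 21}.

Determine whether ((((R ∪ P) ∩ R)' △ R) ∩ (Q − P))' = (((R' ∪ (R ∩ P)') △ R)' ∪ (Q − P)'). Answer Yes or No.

R ∪ P = {5, 6, 7, 9, 10, 11, 12, 13, 14, 15, 16, 17, 18, 19, 20, 21}
(R ∪ P) ∩ R = {5, 6, 7, 10, 11, 12, 13, 14, 15, 16, 17, 18, 19, 20, 21}
((R ∪ P) ∩ R)' = {8, 9}
((R ∪ P) ∩ R)' △ R = {5, 6, 7, 8, 9, 10, 11, 12, 13, 14, 15, 16, 17, 18, 19, 20, 21}
Q − P = {6, 10, 11, 12, 13, 21}
(((R ∪ P) ∩ R)' △ R) ∩ (Q − P) = {6, 10, 11, 12, 13, 21}
((((R ∪ P) ∩ R)' △ R) ∩ (Q − P))' = {5, 7, 8, 9, 14, 15, 16, 17, 18, 19, 20}
R' = {8, 9}
R ∩ P = {5, 14, 15, 17, 20}
(R ∩ P)' = {6, 7, 8, 9, 10, 11, 12, 13, 16, 18, 19, 21}
R' ∪ (R ∩ P)' = {6, 7, 8, 9, 10, 11, 12, 13, 16, 18, 19, 21}
(R' ∪ (R ∩ P)') △ R = {5, 8, 9, 14, 15, 17, 20}
((R' ∪ (R ∩ P)') △ R)' = {6, 7, 10, 11, 12, 13, 16, 18, 19, 21}
(Q − P)' = {5, 7, 8, 9, 14, 15, 16, 17, 18, 19, 20}
((R' ∪ (R ∩ P)') △ R)' ∪ (Q − P)' = {5, 6, 7, 8, 9, 10, 11, 12, 13, 14, 15, 16, 17, 18, 19, 20, 21}
6 ∈ ((R' ∪ (R ∩ P)') △ R)' ∪ (Q − P)' but 6 ∉ ((((R ∪ P) ∩ R)' △ R) ∩ (Q − P))', so they differ.

No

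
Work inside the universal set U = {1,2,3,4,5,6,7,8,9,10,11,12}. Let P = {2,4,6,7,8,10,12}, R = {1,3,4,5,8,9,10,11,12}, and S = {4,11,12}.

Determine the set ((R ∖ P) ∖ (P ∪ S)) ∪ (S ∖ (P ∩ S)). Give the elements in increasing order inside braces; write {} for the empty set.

{1,3,5,9,11}

R ∖ P = {1,3,5,9,11}
P ∪ S = {2,4,6,7,8,10,11,12}
(R ∖ P) ∖ (P ∪ S) = {1,3,5,9}
P ∩ S = {4,12}
S ∖ (P ∩ S) = {11}
((R ∖ P) ∖ (P ∪ S)) ∪ (S ∖ (P ∩ S)) = {1,3,5,9,11}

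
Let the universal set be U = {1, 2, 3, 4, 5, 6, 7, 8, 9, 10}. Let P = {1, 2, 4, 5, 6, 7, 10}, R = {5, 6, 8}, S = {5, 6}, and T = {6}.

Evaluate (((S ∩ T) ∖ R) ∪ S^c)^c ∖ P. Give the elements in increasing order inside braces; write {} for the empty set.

S ∩ T = {6}
(S ∩ T) ∖ R = {}
S^c = {1, 2, 3, 4, 7, 8, 9, 10}
((S ∩ T) ∖ R) ∪ S^c = {1, 2, 3, 4, 7, 8, 9, 10}
(((S ∩ T) ∖ R) ∪ S^c)^c = {5, 6}
(((S ∩ T) ∖ R) ∪ S^c)^c ∖ P = {}

{}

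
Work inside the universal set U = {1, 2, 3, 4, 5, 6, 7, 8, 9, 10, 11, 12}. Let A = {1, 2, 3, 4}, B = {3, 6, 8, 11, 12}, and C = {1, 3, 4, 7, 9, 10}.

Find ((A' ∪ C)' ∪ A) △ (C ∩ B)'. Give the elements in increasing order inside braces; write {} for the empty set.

A' = {5, 6, 7, 8, 9, 10, 11, 12}
A' ∪ C = {1, 3, 4, 5, 6, 7, 8, 9, 10, 11, 12}
(A' ∪ C)' = {2}
(A' ∪ C)' ∪ A = {1, 2, 3, 4}
C ∩ B = {3}
(C ∩ B)' = {1, 2, 4, 5, 6, 7, 8, 9, 10, 11, 12}
((A' ∪ C)' ∪ A) △ (C ∩ B)' = {3, 5, 6, 7, 8, 9, 10, 11, 12}

{3, 5, 6, 7, 8, 9, 10, 11, 12}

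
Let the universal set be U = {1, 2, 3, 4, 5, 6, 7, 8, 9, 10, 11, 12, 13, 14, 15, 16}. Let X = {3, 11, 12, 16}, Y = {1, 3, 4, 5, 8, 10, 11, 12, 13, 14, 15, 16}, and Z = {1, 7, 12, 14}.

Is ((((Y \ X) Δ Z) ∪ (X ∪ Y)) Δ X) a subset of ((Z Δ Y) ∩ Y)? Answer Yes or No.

No

Y \ X = {1, 4, 5, 8, 10, 13, 14, 15}
(Y \ X) Δ Z = {4, 5, 7, 8, 10, 12, 13, 15}
X ∪ Y = {1, 3, 4, 5, 8, 10, 11, 12, 13, 14, 15, 16}
((Y \ X) Δ Z) ∪ (X ∪ Y) = {1, 3, 4, 5, 7, 8, 10, 11, 12, 13, 14, 15, 16}
(((Y \ X) Δ Z) ∪ (X ∪ Y)) Δ X = {1, 4, 5, 7, 8, 10, 13, 14, 15}
Z Δ Y = {3, 4, 5, 7, 8, 10, 11, 13, 15, 16}
(Z Δ Y) ∩ Y = {3, 4, 5, 8, 10, 11, 13, 15, 16}
1 ∈ (((Y \ X) Δ Z) ∪ (X ∪ Y)) Δ X but 1 ∉ (Z Δ Y) ∩ Y, so the inclusion fails.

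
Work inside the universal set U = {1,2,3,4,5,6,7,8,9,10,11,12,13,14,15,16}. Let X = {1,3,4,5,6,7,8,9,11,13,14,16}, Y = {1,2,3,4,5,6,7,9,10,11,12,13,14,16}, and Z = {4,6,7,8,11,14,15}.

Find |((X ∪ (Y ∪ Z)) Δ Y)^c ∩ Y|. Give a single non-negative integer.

14

Y ∪ Z = {1,2,3,4,5,6,7,8,9,10,11,12,13,14,15,16}
X ∪ (Y ∪ Z) = {1,2,3,4,5,6,7,8,9,10,11,12,13,14,15,16}
(X ∪ (Y ∪ Z)) Δ Y = {8,15}
((X ∪ (Y ∪ Z)) Δ Y)^c = {1,2,3,4,5,6,7,9,10,11,12,13,14,16}
((X ∪ (Y ∪ Z)) Δ Y)^c ∩ Y = {1,2,3,4,5,6,7,9,10,11,12,13,14,16}
|((X ∪ (Y ∪ Z)) Δ Y)^c ∩ Y| = 14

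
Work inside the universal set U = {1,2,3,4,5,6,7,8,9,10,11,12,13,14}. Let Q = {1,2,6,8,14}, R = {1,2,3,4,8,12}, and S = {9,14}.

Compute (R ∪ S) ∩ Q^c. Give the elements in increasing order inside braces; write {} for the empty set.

{3,4,9,12}

R ∪ S = {1,2,3,4,8,9,12,14}
Q^c = {3,4,5,7,9,10,11,12,13}
(R ∪ S) ∩ Q^c = {3,4,9,12}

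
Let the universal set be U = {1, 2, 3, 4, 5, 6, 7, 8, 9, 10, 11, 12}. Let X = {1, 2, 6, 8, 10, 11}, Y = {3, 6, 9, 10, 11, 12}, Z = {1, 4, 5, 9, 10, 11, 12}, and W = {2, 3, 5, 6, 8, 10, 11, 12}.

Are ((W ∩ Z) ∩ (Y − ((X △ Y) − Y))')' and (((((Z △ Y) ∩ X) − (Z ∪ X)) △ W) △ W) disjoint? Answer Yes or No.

Yes

W ∩ Z = {5, 10, 11, 12}
X △ Y = {1, 2, 3, 8, 9, 12}
(X △ Y) − Y = {1, 2, 8}
Y − ((X △ Y) − Y) = {3, 6, 9, 10, 11, 12}
(Y − ((X △ Y) − Y))' = {1, 2, 4, 5, 7, 8}
(W ∩ Z) ∩ (Y − ((X △ Y) − Y))' = {5}
((W ∩ Z) ∩ (Y − ((X △ Y) − Y))')' = {1, 2, 3, 4, 6, 7, 8, 9, 10, 11, 12}
Z △ Y = {1, 3, 4, 5, 6}
(Z △ Y) ∩ X = {1, 6}
Z ∪ X = {1, 2, 4, 5, 6, 8, 9, 10, 11, 12}
((Z △ Y) ∩ X) − (Z ∪ X) = {}
(((Z △ Y) ∩ X) − (Z ∪ X)) △ W = {2, 3, 5, 6, 8, 10, 11, 12}
((((Z △ Y) ∩ X) − (Z ∪ X)) △ W) △ W = {}
{1, 2, 3, 4, 6, 7, 8, 9, 10, 11, 12} and {} share no elements.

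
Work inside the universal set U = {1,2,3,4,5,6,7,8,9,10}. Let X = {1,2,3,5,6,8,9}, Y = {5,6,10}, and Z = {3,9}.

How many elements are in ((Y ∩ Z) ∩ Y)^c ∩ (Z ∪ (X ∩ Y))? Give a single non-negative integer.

4

Y ∩ Z = {}
(Y ∩ Z) ∩ Y = {}
((Y ∩ Z) ∩ Y)^c = {1,2,3,4,5,6,7,8,9,10}
X ∩ Y = {5,6}
Z ∪ (X ∩ Y) = {3,5,6,9}
((Y ∩ Z) ∩ Y)^c ∩ (Z ∪ (X ∩ Y)) = {3,5,6,9}
|((Y ∩ Z) ∩ Y)^c ∩ (Z ∪ (X ∩ Y))| = 4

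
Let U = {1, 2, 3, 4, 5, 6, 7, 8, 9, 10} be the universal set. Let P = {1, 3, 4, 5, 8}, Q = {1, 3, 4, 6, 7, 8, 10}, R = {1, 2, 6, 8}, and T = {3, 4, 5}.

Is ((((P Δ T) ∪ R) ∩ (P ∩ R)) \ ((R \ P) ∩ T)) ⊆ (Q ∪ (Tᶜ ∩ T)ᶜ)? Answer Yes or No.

Yes

P Δ T = {1, 8}
(P Δ T) ∪ R = {1, 2, 6, 8}
P ∩ R = {1, 8}
((P Δ T) ∪ R) ∩ (P ∩ R) = {1, 8}
R \ P = {2, 6}
(R \ P) ∩ T = {}
(((P Δ T) ∪ R) ∩ (P ∩ R)) \ ((R \ P) ∩ T) = {1, 8}
Tᶜ = {1, 2, 6, 7, 8, 9, 10}
Tᶜ ∩ T = {}
(Tᶜ ∩ T)ᶜ = {1, 2, 3, 4, 5, 6, 7, 8, 9, 10}
Q ∪ (Tᶜ ∩ T)ᶜ = {1, 2, 3, 4, 5, 6, 7, 8, 9, 10}
Every element of {1, 8} is in {1, 2, 3, 4, 5, 6, 7, 8, 9, 10}, so (((P Δ T) ∪ R) ∩ (P ∩ R)) \ ((R \ P) ∩ T) ⊆ Q ∪ (Tᶜ ∩ T)ᶜ.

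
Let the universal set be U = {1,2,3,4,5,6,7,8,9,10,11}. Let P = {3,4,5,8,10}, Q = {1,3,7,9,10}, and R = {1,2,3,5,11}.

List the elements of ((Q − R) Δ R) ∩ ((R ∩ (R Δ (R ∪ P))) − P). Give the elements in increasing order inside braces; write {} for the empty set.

{}

Q − R = {7,9,10}
(Q − R) Δ R = {1,2,3,5,7,9,10,11}
R ∪ P = {1,2,3,4,5,8,10,11}
R Δ (R ∪ P) = {4,8,10}
R ∩ (R Δ (R ∪ P)) = {}
(R ∩ (R Δ (R ∪ P))) − P = {}
((Q − R) Δ R) ∩ ((R ∩ (R Δ (R ∪ P))) − P) = {}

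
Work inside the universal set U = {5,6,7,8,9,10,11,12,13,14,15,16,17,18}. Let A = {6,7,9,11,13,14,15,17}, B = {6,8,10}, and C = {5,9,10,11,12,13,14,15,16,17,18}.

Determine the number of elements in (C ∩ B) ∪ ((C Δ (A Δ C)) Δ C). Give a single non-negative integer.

C ∩ B = {10}
A Δ C = {5,6,7,10,12,16,18}
C Δ (A Δ C) = {6,7,9,11,13,14,15,17}
(C Δ (A Δ C)) Δ C = {5,6,7,10,12,16,18}
(C ∩ B) ∪ ((C Δ (A Δ C)) Δ C) = {5,6,7,10,12,16,18}
|(C ∩ B) ∪ ((C Δ (A Δ C)) Δ C)| = 7

7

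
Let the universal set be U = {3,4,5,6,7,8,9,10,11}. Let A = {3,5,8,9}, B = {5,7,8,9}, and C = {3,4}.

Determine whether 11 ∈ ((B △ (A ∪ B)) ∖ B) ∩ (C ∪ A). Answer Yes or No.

11 ∉ A and 11 ∉ B, so 11 ∉ A ∪ B
11 ∉ B and 11 ∉ (A ∪ B), so 11 ∉ B △ (A ∪ B)
11 ∉ (B △ (A ∪ B)) and 11 ∉ B, so 11 ∉ (B △ (A ∪ B)) ∖ B
11 ∉ C and 11 ∉ A, so 11 ∉ C ∪ A
11 ∉ ((B △ (A ∪ B)) ∖ B) and 11 ∉ (C ∪ A), so 11 ∉ ((B △ (A ∪ B)) ∖ B) ∩ (C ∪ A)

No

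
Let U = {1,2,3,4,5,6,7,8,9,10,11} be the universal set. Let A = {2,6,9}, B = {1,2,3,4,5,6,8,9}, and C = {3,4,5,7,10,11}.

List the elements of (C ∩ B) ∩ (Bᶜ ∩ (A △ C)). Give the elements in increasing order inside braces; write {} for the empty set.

C ∩ B = {3,4,5}
Bᶜ = {7,10,11}
A △ C = {2,3,4,5,6,7,9,10,11}
Bᶜ ∩ (A △ C) = {7,10,11}
(C ∩ B) ∩ (Bᶜ ∩ (A △ C)) = {}

{}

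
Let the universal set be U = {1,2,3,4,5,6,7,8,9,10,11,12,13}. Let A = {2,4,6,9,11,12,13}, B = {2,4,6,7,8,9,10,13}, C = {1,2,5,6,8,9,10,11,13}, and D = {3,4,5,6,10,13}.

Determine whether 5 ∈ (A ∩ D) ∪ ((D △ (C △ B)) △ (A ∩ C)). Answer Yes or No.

5 ∉ A and 5 ∈ D, so 5 ∉ A ∩ D
5 ∈ C and 5 ∉ B, so 5 ∈ C △ B
5 ∈ D and 5 ∈ (C △ B), so 5 ∉ D △ (C △ B)
5 ∉ A and 5 ∈ C, so 5 ∉ A ∩ C
5 ∉ (D △ (C △ B)) and 5 ∉ (A ∩ C), so 5 ∉ (D △ (C △ B)) △ (A ∩ C)
5 ∉ (A ∩ D) and 5 ∉ ((D △ (C △ B)) △ (A ∩ C)), so 5 ∉ (A ∩ D) ∪ ((D △ (C △ B)) △ (A ∩ C))

No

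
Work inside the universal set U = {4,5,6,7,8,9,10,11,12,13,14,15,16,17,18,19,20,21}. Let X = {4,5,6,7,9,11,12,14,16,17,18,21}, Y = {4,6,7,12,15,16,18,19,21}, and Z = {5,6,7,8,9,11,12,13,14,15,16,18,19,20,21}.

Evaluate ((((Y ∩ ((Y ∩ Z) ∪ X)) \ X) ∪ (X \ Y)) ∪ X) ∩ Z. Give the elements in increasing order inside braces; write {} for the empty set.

{5,6,7,9,11,12,14,15,16,18,19,21}

Y ∩ Z = {6,7,12,15,16,18,19,21}
(Y ∩ Z) ∪ X = {4,5,6,7,9,11,12,14,15,16,17,18,19,21}
Y ∩ ((Y ∩ Z) ∪ X) = {4,6,7,12,15,16,18,19,21}
(Y ∩ ((Y ∩ Z) ∪ X)) \ X = {15,19}
X \ Y = {5,9,11,14,17}
((Y ∩ ((Y ∩ Z) ∪ X)) \ X) ∪ (X \ Y) = {5,9,11,14,15,17,19}
(((Y ∩ ((Y ∩ Z) ∪ X)) \ X) ∪ (X \ Y)) ∪ X = {4,5,6,7,9,11,12,14,15,16,17,18,19,21}
((((Y ∩ ((Y ∩ Z) ∪ X)) \ X) ∪ (X \ Y)) ∪ X) ∩ Z = {5,6,7,9,11,12,14,15,16,18,19,21}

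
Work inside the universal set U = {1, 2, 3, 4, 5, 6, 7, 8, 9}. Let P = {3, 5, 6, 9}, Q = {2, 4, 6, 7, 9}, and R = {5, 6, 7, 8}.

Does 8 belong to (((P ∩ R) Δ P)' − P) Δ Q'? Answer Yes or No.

8 ∉ P and 8 ∈ R, so 8 ∉ P ∩ R
8 ∉ (P ∩ R) and 8 ∉ P, so 8 ∉ (P ∩ R) Δ P
8 ∈ ((P ∩ R) Δ P)' since 8 ∉ ((P ∩ R) Δ P)
8 ∈ ((P ∩ R) Δ P)' and 8 ∉ P, so 8 ∈ ((P ∩ R) Δ P)' − P
8 ∉ Q, so 8 ∈ Q'
8 ∈ (((P ∩ R) Δ P)' − P) and 8 ∈ Q', so 8 ∉ (((P ∩ R) Δ P)' − P) Δ Q'

No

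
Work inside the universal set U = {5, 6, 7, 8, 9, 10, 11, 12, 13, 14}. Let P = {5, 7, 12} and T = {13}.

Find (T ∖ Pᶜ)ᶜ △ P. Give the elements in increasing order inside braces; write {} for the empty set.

{6, 8, 9, 10, 11, 13, 14}

Pᶜ = {6, 8, 9, 10, 11, 13, 14}
T ∖ Pᶜ = {}
(T ∖ Pᶜ)ᶜ = {5, 6, 7, 8, 9, 10, 11, 12, 13, 14}
(T ∖ Pᶜ)ᶜ △ P = {6, 8, 9, 10, 11, 13, 14}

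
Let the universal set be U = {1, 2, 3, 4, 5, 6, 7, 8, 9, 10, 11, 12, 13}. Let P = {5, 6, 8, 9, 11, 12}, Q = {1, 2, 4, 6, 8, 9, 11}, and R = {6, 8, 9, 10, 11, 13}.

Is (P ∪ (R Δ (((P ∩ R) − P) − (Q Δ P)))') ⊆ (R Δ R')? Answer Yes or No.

Yes

P ∩ R = {6, 8, 9, 11}
(P ∩ R) − P = {}
Q Δ P = {1, 2, 4, 5, 12}
((P ∩ R) − P) − (Q Δ P) = {}
R Δ (((P ∩ R) − P) − (Q Δ P)) = {6, 8, 9, 10, 11, 13}
(R Δ (((P ∩ R) − P) − (Q Δ P)))' = {1, 2, 3, 4, 5, 7, 12}
P ∪ (R Δ (((P ∩ R) − P) − (Q Δ P)))' = {1, 2, 3, 4, 5, 6, 7, 8, 9, 11, 12}
R' = {1, 2, 3, 4, 5, 7, 12}
R Δ R' = {1, 2, 3, 4, 5, 6, 7, 8, 9, 10, 11, 12, 13}
Every element of {1, 2, 3, 4, 5, 6, 7, 8, 9, 11, 12} is in {1, 2, 3, 4, 5, 6, 7, 8, 9, 10, 11, 12, 13}, so P ∪ (R Δ (((P ∩ R) − P) − (Q Δ P)))' ⊆ R Δ R'.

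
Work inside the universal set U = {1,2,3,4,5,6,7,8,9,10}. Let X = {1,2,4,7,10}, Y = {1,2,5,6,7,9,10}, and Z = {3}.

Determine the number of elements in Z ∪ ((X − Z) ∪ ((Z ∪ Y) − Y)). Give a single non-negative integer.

6

X − Z = {1,2,4,7,10}
Z ∪ Y = {1,2,3,5,6,7,9,10}
(Z ∪ Y) − Y = {3}
(X − Z) ∪ ((Z ∪ Y) − Y) = {1,2,3,4,7,10}
Z ∪ ((X − Z) ∪ ((Z ∪ Y) − Y)) = {1,2,3,4,7,10}
|Z ∪ ((X − Z) ∪ ((Z ∪ Y) − Y))| = 6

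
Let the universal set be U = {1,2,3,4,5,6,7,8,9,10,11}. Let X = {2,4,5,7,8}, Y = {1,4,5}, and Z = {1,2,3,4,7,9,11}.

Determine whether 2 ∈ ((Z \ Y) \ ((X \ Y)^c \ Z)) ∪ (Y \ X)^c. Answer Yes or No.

2 ∈ Z and 2 ∉ Y, so 2 ∈ Z \ Y
2 ∈ X and 2 ∉ Y, so 2 ∈ X \ Y
2 ∉ (X \ Y)^c since 2 ∈ (X \ Y)
2 ∉ (X \ Y)^c and 2 ∈ Z, so 2 ∉ (X \ Y)^c \ Z
2 ∈ (Z \ Y) and 2 ∉ ((X \ Y)^c \ Z), so 2 ∈ (Z \ Y) \ ((X \ Y)^c \ Z)
2 ∉ Y and 2 ∈ X, so 2 ∉ Y \ X
2 ∈ (Y \ X)^c since 2 ∉ (Y \ X)
2 ∈ ((Z \ Y) \ ((X \ Y)^c \ Z)) and 2 ∈ (Y \ X)^c, so 2 ∈ ((Z \ Y) \ ((X \ Y)^c \ Z)) ∪ (Y \ X)^c

Yes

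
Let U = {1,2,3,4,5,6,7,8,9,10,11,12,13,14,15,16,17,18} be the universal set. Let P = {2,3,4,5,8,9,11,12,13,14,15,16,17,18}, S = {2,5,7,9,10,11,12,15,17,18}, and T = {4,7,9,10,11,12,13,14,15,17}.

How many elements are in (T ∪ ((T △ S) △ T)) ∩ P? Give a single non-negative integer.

11

T △ S = {2,4,5,13,14,18}
(T △ S) △ T = {2,5,7,9,10,11,12,15,17,18}
T ∪ ((T △ S) △ T) = {2,4,5,7,9,10,11,12,13,14,15,17,18}
(T ∪ ((T △ S) △ T)) ∩ P = {2,4,5,9,11,12,13,14,15,17,18}
|(T ∪ ((T △ S) △ T)) ∩ P| = 11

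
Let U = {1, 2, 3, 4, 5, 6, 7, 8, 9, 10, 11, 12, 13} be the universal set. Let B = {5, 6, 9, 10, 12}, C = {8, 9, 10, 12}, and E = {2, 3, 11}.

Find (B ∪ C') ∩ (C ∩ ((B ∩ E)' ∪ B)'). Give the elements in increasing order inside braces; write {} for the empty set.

C' = {1, 2, 3, 4, 5, 6, 7, 11, 13}
B ∪ C' = {1, 2, 3, 4, 5, 6, 7, 9, 10, 11, 12, 13}
B ∩ E = {}
(B ∩ E)' = {1, 2, 3, 4, 5, 6, 7, 8, 9, 10, 11, 12, 13}
(B ∩ E)' ∪ B = {1, 2, 3, 4, 5, 6, 7, 8, 9, 10, 11, 12, 13}
((B ∩ E)' ∪ B)' = {}
C ∩ ((B ∩ E)' ∪ B)' = {}
(B ∪ C') ∩ (C ∩ ((B ∩ E)' ∪ B)') = {}

{}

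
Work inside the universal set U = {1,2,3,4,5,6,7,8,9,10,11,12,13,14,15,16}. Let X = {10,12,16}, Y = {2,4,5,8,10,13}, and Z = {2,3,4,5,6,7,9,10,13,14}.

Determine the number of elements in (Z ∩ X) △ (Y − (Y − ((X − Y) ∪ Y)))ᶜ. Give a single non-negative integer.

Z ∩ X = {10}
X − Y = {12,16}
(X − Y) ∪ Y = {2,4,5,8,10,12,13,16}
Y − ((X − Y) ∪ Y) = {}
Y − (Y − ((X − Y) ∪ Y)) = {2,4,5,8,10,13}
(Y − (Y − ((X − Y) ∪ Y)))ᶜ = {1,3,6,7,9,11,12,14,15,16}
(Z ∩ X) △ (Y − (Y − ((X − Y) ∪ Y)))ᶜ = {1,3,6,7,9,10,11,12,14,15,16}
|(Z ∩ X) △ (Y − (Y − ((X − Y) ∪ Y)))ᶜ| = 11

11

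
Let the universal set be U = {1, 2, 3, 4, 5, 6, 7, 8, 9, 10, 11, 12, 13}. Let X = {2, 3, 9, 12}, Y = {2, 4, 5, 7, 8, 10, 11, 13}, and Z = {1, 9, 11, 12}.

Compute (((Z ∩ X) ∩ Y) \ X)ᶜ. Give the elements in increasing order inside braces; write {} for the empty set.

{1, 2, 3, 4, 5, 6, 7, 8, 9, 10, 11, 12, 13}

Z ∩ X = {9, 12}
(Z ∩ X) ∩ Y = {}
((Z ∩ X) ∩ Y) \ X = {}
(((Z ∩ X) ∩ Y) \ X)ᶜ = {1, 2, 3, 4, 5, 6, 7, 8, 9, 10, 11, 12, 13}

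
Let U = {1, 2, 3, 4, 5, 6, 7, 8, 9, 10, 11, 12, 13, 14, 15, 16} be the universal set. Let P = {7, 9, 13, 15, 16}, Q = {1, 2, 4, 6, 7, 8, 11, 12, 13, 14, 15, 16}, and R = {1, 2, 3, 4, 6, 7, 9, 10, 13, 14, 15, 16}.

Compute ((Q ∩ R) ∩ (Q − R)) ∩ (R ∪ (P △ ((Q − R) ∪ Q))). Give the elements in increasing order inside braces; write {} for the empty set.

Q ∩ R = {1, 2, 4, 6, 7, 13, 14, 15, 16}
Q − R = {8, 11, 12}
(Q ∩ R) ∩ (Q − R) = {}
(Q − R) ∪ Q = {1, 2, 4, 6, 7, 8, 11, 12, 13, 14, 15, 16}
P △ ((Q − R) ∪ Q) = {1, 2, 4, 6, 8, 9, 11, 12, 14}
R ∪ (P △ ((Q − R) ∪ Q)) = {1, 2, 3, 4, 6, 7, 8, 9, 10, 11, 12, 13, 14, 15, 16}
((Q ∩ R) ∩ (Q − R)) ∩ (R ∪ (P △ ((Q − R) ∪ Q))) = {}

{}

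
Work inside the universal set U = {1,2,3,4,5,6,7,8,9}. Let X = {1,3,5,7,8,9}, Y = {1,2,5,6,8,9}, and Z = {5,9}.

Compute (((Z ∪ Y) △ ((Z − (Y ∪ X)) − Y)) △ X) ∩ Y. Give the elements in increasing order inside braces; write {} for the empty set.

Z ∪ Y = {1,2,5,6,8,9}
Y ∪ X = {1,2,3,5,6,7,8,9}
Z − (Y ∪ X) = {}
(Z − (Y ∪ X)) − Y = {}
(Z ∪ Y) △ ((Z − (Y ∪ X)) − Y) = {1,2,5,6,8,9}
((Z ∪ Y) △ ((Z − (Y ∪ X)) − Y)) △ X = {2,3,6,7}
(((Z ∪ Y) △ ((Z − (Y ∪ X)) − Y)) △ X) ∩ Y = {2,6}

{2,6}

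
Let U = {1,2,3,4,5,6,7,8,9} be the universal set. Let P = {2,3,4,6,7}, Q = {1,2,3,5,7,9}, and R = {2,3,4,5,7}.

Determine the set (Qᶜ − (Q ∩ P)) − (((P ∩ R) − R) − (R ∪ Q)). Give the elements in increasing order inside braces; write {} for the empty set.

{4,6,8}

Qᶜ = {4,6,8}
Q ∩ P = {2,3,7}
Qᶜ − (Q ∩ P) = {4,6,8}
P ∩ R = {2,3,4,7}
(P ∩ R) − R = {}
R ∪ Q = {1,2,3,4,5,7,9}
((P ∩ R) − R) − (R ∪ Q) = {}
(Qᶜ − (Q ∩ P)) − (((P ∩ R) − R) − (R ∪ Q)) = {4,6,8}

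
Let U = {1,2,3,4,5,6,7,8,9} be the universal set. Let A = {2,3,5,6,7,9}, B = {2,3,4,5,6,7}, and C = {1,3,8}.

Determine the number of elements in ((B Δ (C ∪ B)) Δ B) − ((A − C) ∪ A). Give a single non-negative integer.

C ∪ B = {1,2,3,4,5,6,7,8}
B Δ (C ∪ B) = {1,8}
(B Δ (C ∪ B)) Δ B = {1,2,3,4,5,6,7,8}
A − C = {2,5,6,7,9}
(A − C) ∪ A = {2,3,5,6,7,9}
((B Δ (C ∪ B)) Δ B) − ((A − C) ∪ A) = {1,4,8}
|((B Δ (C ∪ B)) Δ B) − ((A − C) ∪ A)| = 3

3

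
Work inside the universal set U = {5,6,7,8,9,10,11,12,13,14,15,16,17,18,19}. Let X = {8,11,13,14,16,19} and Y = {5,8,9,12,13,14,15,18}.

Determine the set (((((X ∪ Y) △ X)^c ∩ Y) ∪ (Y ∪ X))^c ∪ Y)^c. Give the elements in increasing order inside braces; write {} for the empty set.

X ∪ Y = {5,8,9,11,12,13,14,15,16,18,19}
(X ∪ Y) △ X = {5,9,12,15,18}
((X ∪ Y) △ X)^c = {6,7,8,10,11,13,14,16,17,19}
((X ∪ Y) △ X)^c ∩ Y = {8,13,14}
Y ∪ X = {5,8,9,11,12,13,14,15,16,18,19}
(((X ∪ Y) △ X)^c ∩ Y) ∪ (Y ∪ X) = {5,8,9,11,12,13,14,15,16,18,19}
((((X ∪ Y) △ X)^c ∩ Y) ∪ (Y ∪ X))^c = {6,7,10,17}
((((X ∪ Y) △ X)^c ∩ Y) ∪ (Y ∪ X))^c ∪ Y = {5,6,7,8,9,10,12,13,14,15,17,18}
(((((X ∪ Y) △ X)^c ∩ Y) ∪ (Y ∪ X))^c ∪ Y)^c = {11,16,19}

{11,16,19}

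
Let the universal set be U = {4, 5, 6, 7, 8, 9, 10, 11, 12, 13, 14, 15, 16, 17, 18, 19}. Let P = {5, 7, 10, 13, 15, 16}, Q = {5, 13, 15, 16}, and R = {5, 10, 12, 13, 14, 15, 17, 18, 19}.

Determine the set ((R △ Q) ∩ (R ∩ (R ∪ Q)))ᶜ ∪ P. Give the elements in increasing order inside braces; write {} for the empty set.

{4, 5, 6, 7, 8, 9, 10, 11, 13, 15, 16}

R △ Q = {10, 12, 14, 16, 17, 18, 19}
R ∪ Q = {5, 10, 12, 13, 14, 15, 16, 17, 18, 19}
R ∩ (R ∪ Q) = {5, 10, 12, 13, 14, 15, 17, 18, 19}
(R △ Q) ∩ (R ∩ (R ∪ Q)) = {10, 12, 14, 17, 18, 19}
((R △ Q) ∩ (R ∩ (R ∪ Q)))ᶜ = {4, 5, 6, 7, 8, 9, 11, 13, 15, 16}
((R △ Q) ∩ (R ∩ (R ∪ Q)))ᶜ ∪ P = {4, 5, 6, 7, 8, 9, 10, 11, 13, 15, 16}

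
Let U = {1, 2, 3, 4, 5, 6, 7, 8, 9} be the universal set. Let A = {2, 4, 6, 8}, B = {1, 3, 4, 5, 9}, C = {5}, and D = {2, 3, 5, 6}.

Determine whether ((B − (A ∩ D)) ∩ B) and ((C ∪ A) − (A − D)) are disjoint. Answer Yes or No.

A ∩ D = {2, 6}
B − (A ∩ D) = {1, 3, 4, 5, 9}
(B − (A ∩ D)) ∩ B = {1, 3, 4, 5, 9}
C ∪ A = {2, 4, 5, 6, 8}
A − D = {4, 8}
(C ∪ A) − (A − D) = {2, 5, 6}
5 lies in both, so they are not disjoint.

No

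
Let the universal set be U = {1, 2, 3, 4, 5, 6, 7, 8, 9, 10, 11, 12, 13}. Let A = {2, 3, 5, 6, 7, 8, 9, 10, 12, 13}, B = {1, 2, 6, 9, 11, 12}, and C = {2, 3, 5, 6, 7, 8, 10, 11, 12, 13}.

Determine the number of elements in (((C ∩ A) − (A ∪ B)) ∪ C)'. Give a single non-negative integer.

C ∩ A = {2, 3, 5, 6, 7, 8, 10, 12, 13}
A ∪ B = {1, 2, 3, 5, 6, 7, 8, 9, 10, 11, 12, 13}
(C ∩ A) − (A ∪ B) = {}
((C ∩ A) − (A ∪ B)) ∪ C = {2, 3, 5, 6, 7, 8, 10, 11, 12, 13}
(((C ∩ A) − (A ∪ B)) ∪ C)' = {1, 4, 9}
|(((C ∩ A) − (A ∪ B)) ∪ C)'| = 3

3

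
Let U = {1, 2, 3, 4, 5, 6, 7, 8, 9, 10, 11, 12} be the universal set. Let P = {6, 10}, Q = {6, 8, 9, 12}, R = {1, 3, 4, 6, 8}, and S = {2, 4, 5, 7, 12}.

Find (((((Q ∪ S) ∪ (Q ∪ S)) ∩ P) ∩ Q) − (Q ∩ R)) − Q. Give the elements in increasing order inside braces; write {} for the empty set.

{}

Q ∪ S = {2, 4, 5, 6, 7, 8, 9, 12}
(Q ∪ S) ∪ (Q ∪ S) = {2, 4, 5, 6, 7, 8, 9, 12}
((Q ∪ S) ∪ (Q ∪ S)) ∩ P = {6}
(((Q ∪ S) ∪ (Q ∪ S)) ∩ P) ∩ Q = {6}
Q ∩ R = {6, 8}
((((Q ∪ S) ∪ (Q ∪ S)) ∩ P) ∩ Q) − (Q ∩ R) = {}
(((((Q ∪ S) ∪ (Q ∪ S)) ∩ P) ∩ Q) − (Q ∩ R)) − Q = {}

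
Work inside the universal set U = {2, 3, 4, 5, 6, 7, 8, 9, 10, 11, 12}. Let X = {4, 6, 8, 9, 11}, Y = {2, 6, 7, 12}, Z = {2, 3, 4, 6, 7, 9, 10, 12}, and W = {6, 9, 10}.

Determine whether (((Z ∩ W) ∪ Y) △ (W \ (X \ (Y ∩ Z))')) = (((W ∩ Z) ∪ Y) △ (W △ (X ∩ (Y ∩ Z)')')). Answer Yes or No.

Z ∩ W = {6, 9, 10}
(Z ∩ W) ∪ Y = {2, 6, 7, 9, 10, 12}
Y ∩ Z = {2, 6, 7, 12}
X \ (Y ∩ Z) = {4, 8, 9, 11}
(X \ (Y ∩ Z))' = {2, 3, 5, 6, 7, 10, 12}
W \ (X \ (Y ∩ Z))' = {9}
((Z ∩ W) ∪ Y) △ (W \ (X \ (Y ∩ Z))') = {2, 6, 7, 10, 12}
W ∩ Z = {6, 9, 10}
(W ∩ Z) ∪ Y = {2, 6, 7, 9, 10, 12}
(Y ∩ Z)' = {3, 4, 5, 8, 9, 10, 11}
X ∩ (Y ∩ Z)' = {4, 8, 9, 11}
(X ∩ (Y ∩ Z)')' = {2, 3, 5, 6, 7, 10, 12}
W △ (X ∩ (Y ∩ Z)')' = {2, 3, 5, 7, 9, 12}
((W ∩ Z) ∪ Y) △ (W △ (X ∩ (Y ∩ Z)')') = {3, 5, 6, 10}
2 ∈ ((Z ∩ W) ∪ Y) △ (W \ (X \ (Y ∩ Z))') but 2 ∉ ((W ∩ Z) ∪ Y) △ (W △ (X ∩ (Y ∩ Z)')'), so they differ.

No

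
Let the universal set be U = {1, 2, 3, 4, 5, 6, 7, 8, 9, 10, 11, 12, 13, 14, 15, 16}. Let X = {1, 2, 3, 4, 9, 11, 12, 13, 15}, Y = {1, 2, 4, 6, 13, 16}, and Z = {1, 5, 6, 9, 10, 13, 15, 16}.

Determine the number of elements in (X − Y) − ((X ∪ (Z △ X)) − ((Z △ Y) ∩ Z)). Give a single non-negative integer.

X − Y = {3, 9, 11, 12, 15}
Z △ X = {2, 3, 4, 5, 6, 10, 11, 12, 16}
X ∪ (Z △ X) = {1, 2, 3, 4, 5, 6, 9, 10, 11, 12, 13, 15, 16}
Z △ Y = {2, 4, 5, 9, 10, 15}
(Z △ Y) ∩ Z = {5, 9, 10, 15}
(X ∪ (Z △ X)) − ((Z △ Y) ∩ Z) = {1, 2, 3, 4, 6, 11, 12, 13, 16}
(X − Y) − ((X ∪ (Z △ X)) − ((Z △ Y) ∩ Z)) = {9, 15}
|(X − Y) − ((X ∪ (Z △ X)) − ((Z △ Y) ∩ Z))| = 2

2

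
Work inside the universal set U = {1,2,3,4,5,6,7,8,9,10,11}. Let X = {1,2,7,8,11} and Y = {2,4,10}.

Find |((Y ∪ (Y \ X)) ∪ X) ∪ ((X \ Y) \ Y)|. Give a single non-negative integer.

7

Y \ X = {4,10}
Y ∪ (Y \ X) = {2,4,10}
(Y ∪ (Y \ X)) ∪ X = {1,2,4,7,8,10,11}
X \ Y = {1,7,8,11}
(X \ Y) \ Y = {1,7,8,11}
((Y ∪ (Y \ X)) ∪ X) ∪ ((X \ Y) \ Y) = {1,2,4,7,8,10,11}
|((Y ∪ (Y \ X)) ∪ X) ∪ ((X \ Y) \ Y)| = 7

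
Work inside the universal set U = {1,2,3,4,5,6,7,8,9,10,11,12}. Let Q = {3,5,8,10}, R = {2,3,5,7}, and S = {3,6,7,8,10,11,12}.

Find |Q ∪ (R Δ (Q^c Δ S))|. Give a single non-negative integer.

8

Q^c = {1,2,4,6,7,9,11,12}
Q^c Δ S = {1,2,3,4,8,9,10}
R Δ (Q^c Δ S) = {1,4,5,7,8,9,10}
Q ∪ (R Δ (Q^c Δ S)) = {1,3,4,5,7,8,9,10}
|Q ∪ (R Δ (Q^c Δ S))| = 8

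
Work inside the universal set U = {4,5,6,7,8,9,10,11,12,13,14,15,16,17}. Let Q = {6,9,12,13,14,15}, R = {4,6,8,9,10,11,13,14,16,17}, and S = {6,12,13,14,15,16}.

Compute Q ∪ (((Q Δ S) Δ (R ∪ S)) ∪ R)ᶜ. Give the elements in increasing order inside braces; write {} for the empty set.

Q Δ S = {9,16}
R ∪ S = {4,6,8,9,10,11,12,13,14,15,16,17}
(Q Δ S) Δ (R ∪ S) = {4,6,8,10,11,12,13,14,15,17}
((Q Δ S) Δ (R ∪ S)) ∪ R = {4,6,8,9,10,11,12,13,14,15,16,17}
(((Q Δ S) Δ (R ∪ S)) ∪ R)ᶜ = {5,7}
Q ∪ (((Q Δ S) Δ (R ∪ S)) ∪ R)ᶜ = {5,6,7,9,12,13,14,15}

{5,6,7,9,12,13,14,15}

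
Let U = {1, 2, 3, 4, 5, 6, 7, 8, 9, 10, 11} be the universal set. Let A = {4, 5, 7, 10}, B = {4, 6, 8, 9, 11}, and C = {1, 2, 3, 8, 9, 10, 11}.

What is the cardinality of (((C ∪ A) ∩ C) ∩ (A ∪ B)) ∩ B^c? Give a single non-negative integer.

1

C ∪ A = {1, 2, 3, 4, 5, 7, 8, 9, 10, 11}
(C ∪ A) ∩ C = {1, 2, 3, 8, 9, 10, 11}
A ∪ B = {4, 5, 6, 7, 8, 9, 10, 11}
((C ∪ A) ∩ C) ∩ (A ∪ B) = {8, 9, 10, 11}
B^c = {1, 2, 3, 5, 7, 10}
(((C ∪ A) ∩ C) ∩ (A ∪ B)) ∩ B^c = {10}
|(((C ∪ A) ∩ C) ∩ (A ∪ B)) ∩ B^c| = 1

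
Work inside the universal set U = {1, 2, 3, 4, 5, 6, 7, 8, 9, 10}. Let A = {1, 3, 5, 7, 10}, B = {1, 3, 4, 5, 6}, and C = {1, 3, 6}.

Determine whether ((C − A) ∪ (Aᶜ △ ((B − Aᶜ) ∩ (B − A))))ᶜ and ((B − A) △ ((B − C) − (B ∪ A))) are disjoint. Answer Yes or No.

C − A = {6}
Aᶜ = {2, 4, 6, 8, 9}
B − Aᶜ = {1, 3, 5}
B − A = {4, 6}
(B − Aᶜ) ∩ (B − A) = {}
Aᶜ △ ((B − Aᶜ) ∩ (B − A)) = {2, 4, 6, 8, 9}
(C − A) ∪ (Aᶜ △ ((B − Aᶜ) ∩ (B − A))) = {2, 4, 6, 8, 9}
((C − A) ∪ (Aᶜ △ ((B − Aᶜ) ∩ (B − A))))ᶜ = {1, 3, 5, 7, 10}
B − C = {4, 5}
B ∪ A = {1, 3, 4, 5, 6, 7, 10}
(B − C) − (B ∪ A) = {}
(B − A) △ ((B − C) − (B ∪ A)) = {4, 6}
{1, 3, 5, 7, 10} and {4, 6} share no elements.

Yes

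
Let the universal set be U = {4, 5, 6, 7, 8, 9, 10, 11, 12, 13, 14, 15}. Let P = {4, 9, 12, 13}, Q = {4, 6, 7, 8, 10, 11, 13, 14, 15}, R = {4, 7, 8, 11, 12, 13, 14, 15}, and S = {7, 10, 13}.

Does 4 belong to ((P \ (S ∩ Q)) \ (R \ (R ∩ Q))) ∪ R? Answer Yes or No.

Yes

4 ∉ S and 4 ∈ Q, so 4 ∉ S ∩ Q
4 ∈ P and 4 ∉ (S ∩ Q), so 4 ∈ P \ (S ∩ Q)
4 ∈ R and 4 ∈ Q, so 4 ∈ R ∩ Q
4 ∈ R and 4 ∈ (R ∩ Q), so 4 ∉ R \ (R ∩ Q)
4 ∈ (P \ (S ∩ Q)) and 4 ∉ (R \ (R ∩ Q)), so 4 ∈ (P \ (S ∩ Q)) \ (R \ (R ∩ Q))
4 ∈ ((P \ (S ∩ Q)) \ (R \ (R ∩ Q))) and 4 ∈ R, so 4 ∈ ((P \ (S ∩ Q)) \ (R \ (R ∩ Q))) ∪ R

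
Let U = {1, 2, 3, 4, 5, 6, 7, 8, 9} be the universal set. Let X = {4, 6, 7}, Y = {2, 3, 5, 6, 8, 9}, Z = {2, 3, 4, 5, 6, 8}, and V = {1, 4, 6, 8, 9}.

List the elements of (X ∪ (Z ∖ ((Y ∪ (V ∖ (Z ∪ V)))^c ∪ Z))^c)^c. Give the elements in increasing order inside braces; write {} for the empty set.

{}

Z ∪ V = {1, 2, 3, 4, 5, 6, 8, 9}
V ∖ (Z ∪ V) = {}
Y ∪ (V ∖ (Z ∪ V)) = {2, 3, 5, 6, 8, 9}
(Y ∪ (V ∖ (Z ∪ V)))^c = {1, 4, 7}
(Y ∪ (V ∖ (Z ∪ V)))^c ∪ Z = {1, 2, 3, 4, 5, 6, 7, 8}
Z ∖ ((Y ∪ (V ∖ (Z ∪ V)))^c ∪ Z) = {}
(Z ∖ ((Y ∪ (V ∖ (Z ∪ V)))^c ∪ Z))^c = {1, 2, 3, 4, 5, 6, 7, 8, 9}
X ∪ (Z ∖ ((Y ∪ (V ∖ (Z ∪ V)))^c ∪ Z))^c = {1, 2, 3, 4, 5, 6, 7, 8, 9}
(X ∪ (Z ∖ ((Y ∪ (V ∖ (Z ∪ V)))^c ∪ Z))^c)^c = {}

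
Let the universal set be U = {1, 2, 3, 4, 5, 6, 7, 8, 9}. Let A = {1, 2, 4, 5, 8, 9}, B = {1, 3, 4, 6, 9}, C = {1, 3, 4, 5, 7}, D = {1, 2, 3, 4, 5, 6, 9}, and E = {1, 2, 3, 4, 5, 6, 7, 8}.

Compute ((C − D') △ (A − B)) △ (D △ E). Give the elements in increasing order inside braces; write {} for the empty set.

D' = {7, 8}
C − D' = {1, 3, 4, 5}
A − B = {2, 5, 8}
(C − D') △ (A − B) = {1, 2, 3, 4, 8}
D △ E = {7, 8, 9}
((C − D') △ (A − B)) △ (D △ E) = {1, 2, 3, 4, 7, 9}

{1, 2, 3, 4, 7, 9}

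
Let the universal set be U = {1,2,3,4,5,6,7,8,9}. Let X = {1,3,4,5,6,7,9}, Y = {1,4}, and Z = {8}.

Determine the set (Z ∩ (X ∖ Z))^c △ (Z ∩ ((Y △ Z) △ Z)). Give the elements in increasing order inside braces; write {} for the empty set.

X ∖ Z = {1,3,4,5,6,7,9}
Z ∩ (X ∖ Z) = {}
(Z ∩ (X ∖ Z))^c = {1,2,3,4,5,6,7,8,9}
Y △ Z = {1,4,8}
(Y △ Z) △ Z = {1,4}
Z ∩ ((Y △ Z) △ Z) = {}
(Z ∩ (X ∖ Z))^c △ (Z ∩ ((Y △ Z) △ Z)) = {1,2,3,4,5,6,7,8,9}

{1,2,3,4,5,6,7,8,9}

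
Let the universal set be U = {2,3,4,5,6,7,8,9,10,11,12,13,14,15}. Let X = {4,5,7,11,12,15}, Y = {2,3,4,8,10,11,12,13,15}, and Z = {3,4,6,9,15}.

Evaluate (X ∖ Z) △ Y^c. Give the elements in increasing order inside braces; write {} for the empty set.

X ∖ Z = {5,7,11,12}
Y^c = {5,6,7,9,14}
(X ∖ Z) △ Y^c = {6,9,11,12,14}

{6,9,11,12,14}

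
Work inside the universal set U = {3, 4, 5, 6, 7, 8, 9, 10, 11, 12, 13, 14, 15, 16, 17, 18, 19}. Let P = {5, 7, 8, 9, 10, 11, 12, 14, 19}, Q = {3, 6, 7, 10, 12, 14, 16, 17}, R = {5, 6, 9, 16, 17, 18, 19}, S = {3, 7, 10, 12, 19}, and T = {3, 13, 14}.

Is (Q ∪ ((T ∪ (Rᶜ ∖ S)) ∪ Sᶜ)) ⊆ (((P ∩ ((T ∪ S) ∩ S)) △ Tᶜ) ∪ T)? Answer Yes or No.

Rᶜ = {3, 4, 7, 8, 10, 11, 12, 13, 14, 15}
Rᶜ ∖ S = {4, 8, 11, 13, 14, 15}
T ∪ (Rᶜ ∖ S) = {3, 4, 8, 11, 13, 14, 15}
Sᶜ = {4, 5, 6, 8, 9, 11, 13, 14, 15, 16, 17, 18}
(T ∪ (Rᶜ ∖ S)) ∪ Sᶜ = {3, 4, 5, 6, 8, 9, 11, 13, 14, 15, 16, 17, 18}
Q ∪ ((T ∪ (Rᶜ ∖ S)) ∪ Sᶜ) = {3, 4, 5, 6, 7, 8, 9, 10, 11, 12, 13, 14, 15, 16, 17, 18}
T ∪ S = {3, 7, 10, 12, 13, 14, 19}
(T ∪ S) ∩ S = {3, 7, 10, 12, 19}
P ∩ ((T ∪ S) ∩ S) = {7, 10, 12, 19}
Tᶜ = {4, 5, 6, 7, 8, 9, 10, 11, 12, 15, 16, 17, 18, 19}
(P ∩ ((T ∪ S) ∩ S)) △ Tᶜ = {4, 5, 6, 8, 9, 11, 15, 16, 17, 18}
((P ∩ ((T ∪ S) ∩ S)) △ Tᶜ) ∪ T = {3, 4, 5, 6, 8, 9, 11, 13, 14, 15, 16, 17, 18}
7 ∈ Q ∪ ((T ∪ (Rᶜ ∖ S)) ∪ Sᶜ) but 7 ∉ ((P ∩ ((T ∪ S) ∩ S)) △ Tᶜ) ∪ T, so the inclusion fails.

No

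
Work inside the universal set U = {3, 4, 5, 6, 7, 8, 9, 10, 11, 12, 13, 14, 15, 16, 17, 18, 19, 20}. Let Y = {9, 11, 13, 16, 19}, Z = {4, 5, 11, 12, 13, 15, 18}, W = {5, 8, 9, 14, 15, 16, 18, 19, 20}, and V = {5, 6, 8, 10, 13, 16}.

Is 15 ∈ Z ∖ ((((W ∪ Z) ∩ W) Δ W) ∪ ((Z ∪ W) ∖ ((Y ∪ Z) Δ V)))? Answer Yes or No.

Yes

15 ∈ W and 15 ∈ Z, so 15 ∈ W ∪ Z
15 ∈ (W ∪ Z) and 15 ∈ W, so 15 ∈ (W ∪ Z) ∩ W
15 ∈ ((W ∪ Z) ∩ W) and 15 ∈ W, so 15 ∉ ((W ∪ Z) ∩ W) Δ W
15 ∈ Z and 15 ∈ W, so 15 ∈ Z ∪ W
15 ∉ Y and 15 ∈ Z, so 15 ∈ Y ∪ Z
15 ∈ (Y ∪ Z) and 15 ∉ V, so 15 ∈ (Y ∪ Z) Δ V
15 ∈ (Z ∪ W) and 15 ∈ ((Y ∪ Z) Δ V), so 15 ∉ (Z ∪ W) ∖ ((Y ∪ Z) Δ V)
15 ∉ (((W ∪ Z) ∩ W) Δ W) and 15 ∉ ((Z ∪ W) ∖ ((Y ∪ Z) Δ V)), so 15 ∉ (((W ∪ Z) ∩ W) Δ W) ∪ ((Z ∪ W) ∖ ((Y ∪ Z) Δ V))
15 ∈ Z and 15 ∉ ((((W ∪ Z) ∩ W) Δ W) ∪ ((Z ∪ W) ∖ ((Y ∪ Z) Δ V))), so 15 ∈ Z ∖ ((((W ∪ Z) ∩ W) Δ W) ∪ ((Z ∪ W) ∖ ((Y ∪ Z) Δ V)))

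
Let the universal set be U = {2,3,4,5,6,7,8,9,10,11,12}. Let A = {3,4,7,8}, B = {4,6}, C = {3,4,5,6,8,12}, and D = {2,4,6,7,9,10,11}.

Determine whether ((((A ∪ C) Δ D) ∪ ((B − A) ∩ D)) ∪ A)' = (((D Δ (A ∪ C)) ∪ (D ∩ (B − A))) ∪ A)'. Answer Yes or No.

A ∪ C = {3,4,5,6,7,8,12}
(A ∪ C) Δ D = {2,3,5,8,9,10,11,12}
B − A = {6}
(B − A) ∩ D = {6}
((A ∪ C) Δ D) ∪ ((B − A) ∩ D) = {2,3,5,6,8,9,10,11,12}
(((A ∪ C) Δ D) ∪ ((B − A) ∩ D)) ∪ A = {2,3,4,5,6,7,8,9,10,11,12}
((((A ∪ C) Δ D) ∪ ((B − A) ∩ D)) ∪ A)' = {}
D Δ (A ∪ C) = {2,3,5,8,9,10,11,12}
D ∩ (B − A) = {6}
(D Δ (A ∪ C)) ∪ (D ∩ (B − A)) = {2,3,5,6,8,9,10,11,12}
((D Δ (A ∪ C)) ∪ (D ∩ (B − A))) ∪ A = {2,3,4,5,6,7,8,9,10,11,12}
(((D Δ (A ∪ C)) ∪ (D ∩ (B − A))) ∪ A)' = {}
Both equal {}, so ((((A ∪ C) Δ D) ∪ ((B − A) ∩ D)) ∪ A)' = (((D Δ (A ∪ C)) ∪ (D ∩ (B − A))) ∪ A)'.

Yes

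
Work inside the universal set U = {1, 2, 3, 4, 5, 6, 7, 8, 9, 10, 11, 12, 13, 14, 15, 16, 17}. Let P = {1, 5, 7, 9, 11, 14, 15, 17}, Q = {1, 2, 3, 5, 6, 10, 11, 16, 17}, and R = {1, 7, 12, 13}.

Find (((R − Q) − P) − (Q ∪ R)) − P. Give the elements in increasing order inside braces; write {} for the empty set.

{}

R − Q = {7, 12, 13}
(R − Q) − P = {12, 13}
Q ∪ R = {1, 2, 3, 5, 6, 7, 10, 11, 12, 13, 16, 17}
((R − Q) − P) − (Q ∪ R) = {}
(((R − Q) − P) − (Q ∪ R)) − P = {}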